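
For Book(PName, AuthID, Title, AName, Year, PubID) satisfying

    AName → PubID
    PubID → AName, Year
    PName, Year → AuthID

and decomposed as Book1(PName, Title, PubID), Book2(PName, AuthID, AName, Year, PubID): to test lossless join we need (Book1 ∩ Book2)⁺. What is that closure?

PName, AuthID, AName, Year, PubID

Book1 ∩ Book2 = {PName, PubID}.
PubID → AName, Year applies, adding AName, Year
PName, Year → AuthID applies, adding AuthID
Closure: {PName, AuthID, AName, Year, PubID}.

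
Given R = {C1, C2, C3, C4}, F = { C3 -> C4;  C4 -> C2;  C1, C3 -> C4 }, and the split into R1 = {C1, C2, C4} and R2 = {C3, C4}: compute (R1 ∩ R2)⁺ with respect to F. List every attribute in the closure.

C2, C4

R1 ∩ R2 = {C4}.
C4 → C2 applies, adding C2
Closure: {C2, C4}.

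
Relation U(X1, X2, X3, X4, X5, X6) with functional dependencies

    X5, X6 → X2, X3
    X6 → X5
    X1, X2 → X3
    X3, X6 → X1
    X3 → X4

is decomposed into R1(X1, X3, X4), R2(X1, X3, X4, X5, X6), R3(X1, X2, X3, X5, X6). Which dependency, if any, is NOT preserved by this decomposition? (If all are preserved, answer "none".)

none

X5, X6 → X2, X3 lies within R3.
X6 → X5 lies within R2.
X1, X2 → X3 lies within R3.
X3, X6 → X1 lies within R2.
X3 → X4 lies within R1.
Every dependency is enforceable on the fragments, so the decomposition is dependency-preserving.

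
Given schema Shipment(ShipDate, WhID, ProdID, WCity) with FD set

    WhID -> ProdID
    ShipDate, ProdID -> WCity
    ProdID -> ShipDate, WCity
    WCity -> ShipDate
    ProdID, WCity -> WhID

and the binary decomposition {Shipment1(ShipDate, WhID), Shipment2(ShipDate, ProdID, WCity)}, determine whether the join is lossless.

Common attributes: Shipment1 ∩ Shipment2 = {ShipDate}.
No dependency enlarges {ShipDate}, so (ShipDate)⁺ = {ShipDate}.
The closure contains neither all of Shipment1 = {ShipDate, WhID} nor all of Shipment2 = {ShipDate, ProdID, WCity}, so the common attributes are not a superkey of either fragment. The join is lossy.

No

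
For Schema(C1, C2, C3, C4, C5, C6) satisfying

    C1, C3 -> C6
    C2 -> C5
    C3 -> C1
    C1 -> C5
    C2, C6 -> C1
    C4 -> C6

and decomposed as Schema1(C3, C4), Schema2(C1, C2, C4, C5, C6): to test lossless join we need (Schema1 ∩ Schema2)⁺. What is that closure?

Schema1 ∩ Schema2 = {C4}.
C4 → C6 applies, adding C6
Closure: {C4, C6}.

C4, C6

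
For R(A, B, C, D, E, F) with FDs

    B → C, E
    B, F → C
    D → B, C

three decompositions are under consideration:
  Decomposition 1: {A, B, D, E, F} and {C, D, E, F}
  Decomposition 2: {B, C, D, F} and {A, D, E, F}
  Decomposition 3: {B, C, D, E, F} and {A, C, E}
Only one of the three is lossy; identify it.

Decomposition 3

Decomposition 1: common = {D, E, F}, closure = {B, C, D, E, F} → lossless.
Decomposition 2: common = {D, F}, closure = {B, C, D, E, F} → lossless.
Decomposition 3: common = {C, E}, closure = {C, E} → lossy.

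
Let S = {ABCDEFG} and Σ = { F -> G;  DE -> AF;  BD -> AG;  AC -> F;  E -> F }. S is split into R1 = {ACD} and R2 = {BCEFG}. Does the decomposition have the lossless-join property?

No

Common attributes: R1 ∩ R2 = {C}.
No dependency enlarges {C}, so (C)⁺ = {C}.
The closure contains neither all of R1 = {ACD} nor all of R2 = {BCEFG}, so the common attributes are not a superkey of either fragment. The join is lossy.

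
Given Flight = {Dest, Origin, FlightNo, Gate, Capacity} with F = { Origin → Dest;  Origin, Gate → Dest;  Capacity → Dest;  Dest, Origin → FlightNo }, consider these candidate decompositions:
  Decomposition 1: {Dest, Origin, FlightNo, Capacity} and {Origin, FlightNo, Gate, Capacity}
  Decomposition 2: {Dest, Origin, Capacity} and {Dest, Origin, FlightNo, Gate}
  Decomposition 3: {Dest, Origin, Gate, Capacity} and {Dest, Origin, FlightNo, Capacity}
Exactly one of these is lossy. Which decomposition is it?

Decomposition 2

Decomposition 1: common = {Origin, FlightNo, Capacity}, closure = {Dest, Origin, FlightNo, Capacity} → lossless.
Decomposition 2: common = {Dest, Origin}, closure = {Dest, Origin, FlightNo} → lossy.
Decomposition 3: common = {Dest, Origin, Capacity}, closure = {Dest, Origin, FlightNo, Capacity} → lossless.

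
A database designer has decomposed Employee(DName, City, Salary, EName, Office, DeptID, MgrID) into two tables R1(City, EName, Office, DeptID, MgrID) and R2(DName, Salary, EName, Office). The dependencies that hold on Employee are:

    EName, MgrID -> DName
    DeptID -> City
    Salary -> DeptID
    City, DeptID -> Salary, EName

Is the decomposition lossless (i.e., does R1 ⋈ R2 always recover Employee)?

No

Common attributes: R1 ∩ R2 = {EName, Office}.
No dependency enlarges {EName, Office}, so (EName, Office)⁺ = {EName, Office}.
The closure contains neither all of R1 = {City, EName, Office, DeptID, MgrID} nor all of R2 = {DName, Salary, EName, Office}, so the common attributes are not a superkey of either fragment. The join is lossy.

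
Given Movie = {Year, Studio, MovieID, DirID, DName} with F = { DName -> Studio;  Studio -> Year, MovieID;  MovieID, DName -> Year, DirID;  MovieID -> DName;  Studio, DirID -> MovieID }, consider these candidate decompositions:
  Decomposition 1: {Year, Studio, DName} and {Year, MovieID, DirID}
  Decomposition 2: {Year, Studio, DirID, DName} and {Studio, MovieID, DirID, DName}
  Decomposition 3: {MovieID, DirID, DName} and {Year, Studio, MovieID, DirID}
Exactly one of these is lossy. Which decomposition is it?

Decomposition 1

Decomposition 1: common = {Year}, closure = {Year} → lossy.
Decomposition 2: common = {Studio, DirID, DName}, closure = {Year, Studio, MovieID, DirID, DName} → lossless.
Decomposition 3: common = {MovieID, DirID}, closure = {Year, Studio, MovieID, DirID, DName} → lossless.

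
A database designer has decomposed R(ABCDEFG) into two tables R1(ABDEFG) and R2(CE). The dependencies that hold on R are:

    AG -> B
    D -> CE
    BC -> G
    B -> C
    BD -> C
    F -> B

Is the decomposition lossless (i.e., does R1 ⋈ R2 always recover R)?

No

Common attributes: R1 ∩ R2 = {E}.
No dependency enlarges {E}, so (E)⁺ = {E}.
The closure contains neither all of R1 = {ABDEFG} nor all of R2 = {CE}, so the common attributes are not a superkey of either fragment. The join is lossy.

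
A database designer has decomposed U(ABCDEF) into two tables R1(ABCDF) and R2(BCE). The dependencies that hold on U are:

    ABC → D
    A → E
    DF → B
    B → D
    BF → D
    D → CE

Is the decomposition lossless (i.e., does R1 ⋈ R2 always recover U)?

Yes

Common attributes: R1 ∩ R2 = {BC}.
Closure of {BC}: B → D applies, adding D; D → CE applies, adding E. So (BC)⁺ = {BCDE}.
This closure contains every attribute of R2, so R1 ∩ R2 → R2. The join is lossless.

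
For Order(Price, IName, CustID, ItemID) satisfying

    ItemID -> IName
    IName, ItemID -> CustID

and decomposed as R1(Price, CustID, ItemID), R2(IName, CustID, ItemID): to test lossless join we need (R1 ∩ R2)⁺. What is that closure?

R1 ∩ R2 = {CustID, ItemID}.
ItemID → IName applies, adding IName
Closure: {IName, CustID, ItemID}.

IName, CustID, ItemID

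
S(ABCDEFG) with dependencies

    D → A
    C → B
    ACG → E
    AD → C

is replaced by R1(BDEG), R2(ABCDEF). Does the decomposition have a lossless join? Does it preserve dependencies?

lossy and not dependency-preserving

Lossless test: (BDE)⁺ = {ABCDE}, which is a superkey of neither fragment — lossy.
Dependency preservation: the restricted closure of {ACG} across the fragments never reaches {E}, so ACG → E cannot be enforced without a join — not preserved.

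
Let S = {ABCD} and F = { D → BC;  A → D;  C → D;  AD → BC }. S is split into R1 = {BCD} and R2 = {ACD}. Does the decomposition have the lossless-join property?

Common attributes: R1 ∩ R2 = {CD}.
Closure of {CD}: D → BC applies, adding B. So (CD)⁺ = {BCD}.
This closure contains every attribute of R1, so R1 ∩ R2 → R1. The join is lossless.

Yes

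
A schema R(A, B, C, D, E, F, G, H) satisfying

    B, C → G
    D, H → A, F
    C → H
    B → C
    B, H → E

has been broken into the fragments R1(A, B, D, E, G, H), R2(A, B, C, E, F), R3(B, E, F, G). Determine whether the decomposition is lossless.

No

Chase test. Columns are A, B, C, D, E, F, G, H; row i has aⱼ where attribute j ∈ Ri, else bᵢⱼ.
Initial tableau (one row per fragment):
  row 1: a1 a2 b13 a4 a5 b16 a7 a8
  row 2: a1 a2 a3 b24 a5 a6 b27 b28
  row 3: b31 a2 b33 b34 a5 a6 a7 b38
Rows 1 and 2 agree on B; apply B→C and equate their C entries.
Rows 1 and 3 agree on B; apply B→C and equate their C entries.
Rows 1 and 2 agree on B, C; apply B, C→G and equate their G entries.
Rows 1 and 2 agree on C; apply C→H and equate their H entries.
Rows 1 and 3 agree on C; apply C→H and equate their H entries.
No row becomes fully distinguished — the join is lossy.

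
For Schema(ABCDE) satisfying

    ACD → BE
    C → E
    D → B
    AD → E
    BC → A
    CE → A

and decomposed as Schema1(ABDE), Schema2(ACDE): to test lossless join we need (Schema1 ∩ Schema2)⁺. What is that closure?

Schema1 ∩ Schema2 = {ADE}.
D → B applies, adding B
Closure: {ABDE}.

ABDE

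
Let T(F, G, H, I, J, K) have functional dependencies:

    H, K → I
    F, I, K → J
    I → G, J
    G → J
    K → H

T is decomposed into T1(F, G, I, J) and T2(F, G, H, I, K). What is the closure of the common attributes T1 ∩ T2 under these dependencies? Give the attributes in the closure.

T1 ∩ T2 = {F, G, I}.
I → G, J applies, adding J
Closure: {F, G, I, J}.

F, G, I, J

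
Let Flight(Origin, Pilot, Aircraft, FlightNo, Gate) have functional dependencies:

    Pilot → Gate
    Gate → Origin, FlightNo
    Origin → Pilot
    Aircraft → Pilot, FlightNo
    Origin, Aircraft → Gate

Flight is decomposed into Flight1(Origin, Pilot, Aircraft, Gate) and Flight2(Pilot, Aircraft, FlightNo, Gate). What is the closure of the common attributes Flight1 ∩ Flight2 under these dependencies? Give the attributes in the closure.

Origin, Pilot, Aircraft, FlightNo, Gate

Flight1 ∩ Flight2 = {Pilot, Aircraft, Gate}.
Gate → Origin, FlightNo applies, adding Origin, FlightNo
Closure: {Origin, Pilot, Aircraft, FlightNo, Gate}.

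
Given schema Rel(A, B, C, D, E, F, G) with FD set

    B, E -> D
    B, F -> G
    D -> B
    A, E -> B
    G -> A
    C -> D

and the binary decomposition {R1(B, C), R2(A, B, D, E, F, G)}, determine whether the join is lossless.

No

Common attributes: R1 ∩ R2 = {B}.
No dependency enlarges {B}, so (B)⁺ = {B}.
The closure contains neither all of R1 = {B, C} nor all of R2 = {A, B, D, E, F, G}, so the common attributes are not a superkey of either fragment. The join is lossy.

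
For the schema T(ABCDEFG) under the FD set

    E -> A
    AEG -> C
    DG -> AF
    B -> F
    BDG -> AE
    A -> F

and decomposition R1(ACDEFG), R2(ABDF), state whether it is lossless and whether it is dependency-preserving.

Lossless test: (ADF)⁺ = {ADF}, which is a superkey of neither fragment — lossy.
Dependency preservation: the restricted closure of {BDG} across the fragments never reaches {AE}, so BDG → AE cannot be enforced without a join — not preserved.

lossy and not dependency-preserving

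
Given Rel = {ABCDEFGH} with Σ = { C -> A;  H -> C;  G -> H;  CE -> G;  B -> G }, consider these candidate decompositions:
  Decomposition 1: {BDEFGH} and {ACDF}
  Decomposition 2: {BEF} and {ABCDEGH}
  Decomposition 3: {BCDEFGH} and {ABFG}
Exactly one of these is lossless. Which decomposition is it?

Decomposition 1: common = {DF}, closure = {DF} → lossy.
Decomposition 2: common = {BE}, closure = {ABCEGH} → lossy.
Decomposition 3: common = {BFG}, closure = {ABCFGH} → lossless.

Decomposition 3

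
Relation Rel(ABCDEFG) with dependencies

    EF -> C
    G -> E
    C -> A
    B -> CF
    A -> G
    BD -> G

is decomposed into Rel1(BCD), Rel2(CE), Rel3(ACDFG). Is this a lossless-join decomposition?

No

Chase test. Columns are ABCDEFG; row i has aⱼ where attribute j ∈ Reli, else bᵢⱼ.
Initial tableau (one row per fragment):
  row 1: b11 a2 a3 a4 b15 b16 b17
  row 2: b21 b22 a3 b24 a5 b26 b27
  row 3: a1 b32 a3 a4 b35 a6 a7
Rows 1 and 2 agree on C; apply C→A and equate their A entries.
Rows 1 and 3 agree on C; apply C→A and equate their A entries.
Rows 1 and 2 agree on A; apply A→G and equate their G entries.
Rows 1 and 3 agree on A; apply A→G and equate their G entries.
Rows 1 and 2 agree on G; apply G→E and equate their E entries.
Rows 1 and 3 agree on G; apply G→E and equate their E entries.
No row becomes fully distinguished — the join is lossy.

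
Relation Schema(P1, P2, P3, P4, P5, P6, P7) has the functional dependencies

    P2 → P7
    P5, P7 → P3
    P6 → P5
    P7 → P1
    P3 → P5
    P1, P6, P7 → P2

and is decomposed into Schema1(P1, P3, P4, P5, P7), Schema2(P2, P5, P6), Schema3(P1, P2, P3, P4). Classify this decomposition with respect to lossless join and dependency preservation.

lossy and not dependency-preserving

Lossless test (chase): Rows 2 and 3 agree on P2; apply P2→P7 and equate their P7 entries. Rows 2 and 3 agree on P7; apply P7→P1 and equate their P1 entries. Rows 1 and 3 agree on P3; apply P3→P5 and equate their P5 entries. Rows 2 and 3 agree on P5, P7; apply P5, P7→P3 and equate their P3 entries. No row becomes fully distinguished — the join is lossy.
Dependency preservation: the restricted closure of {P2} across the fragments never reaches {P7}, so P2 → P7 cannot be enforced without a join — not preserved.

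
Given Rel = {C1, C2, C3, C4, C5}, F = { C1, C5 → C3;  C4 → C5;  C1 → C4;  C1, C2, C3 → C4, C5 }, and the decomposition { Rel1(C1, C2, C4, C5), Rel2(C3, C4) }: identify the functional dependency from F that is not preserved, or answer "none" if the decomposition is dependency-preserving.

C1, C5 → C3

Check C1, C5 → C3: no single fragment contains all of {C1, C3, C5}, and the restricted closure of {C1, C5} across the fragments never reaches {C3}.
C4 → C5 is preserved.
C1 → C4 is preserved.
C1, C2, C3 → C4, C5 is preserved.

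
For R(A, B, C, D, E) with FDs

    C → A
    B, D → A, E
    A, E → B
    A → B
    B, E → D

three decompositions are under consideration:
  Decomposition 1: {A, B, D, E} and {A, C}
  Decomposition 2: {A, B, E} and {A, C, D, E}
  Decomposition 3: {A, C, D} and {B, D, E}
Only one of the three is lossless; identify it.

Decomposition 1: common = {A}, closure = {A, B} → lossy.
Decomposition 2: common = {A, E}, closure = {A, B, D, E} → lossless.
Decomposition 3: common = {D}, closure = {D} → lossy.

Decomposition 2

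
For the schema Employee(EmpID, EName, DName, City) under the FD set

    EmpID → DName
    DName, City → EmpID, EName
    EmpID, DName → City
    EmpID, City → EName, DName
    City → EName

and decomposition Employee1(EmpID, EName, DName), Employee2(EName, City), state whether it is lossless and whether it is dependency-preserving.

Lossless test: (EName)⁺ = {EName}, which is a superkey of neither fragment — lossy.
Dependency preservation: the restricted closure of {DName, City} across the fragments never reaches {EmpID, EName}, so DName, City → EmpID, EName cannot be enforced without a join — not preserved.

lossy and not dependency-preserving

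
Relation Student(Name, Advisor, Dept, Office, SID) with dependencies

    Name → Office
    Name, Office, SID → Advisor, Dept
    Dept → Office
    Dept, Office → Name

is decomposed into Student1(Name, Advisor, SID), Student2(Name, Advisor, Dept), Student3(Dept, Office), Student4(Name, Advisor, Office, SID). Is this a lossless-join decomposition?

Chase test. Columns are Name, Advisor, Dept, Office, SID; row i has aⱼ where attribute j ∈ Studenti, else bᵢⱼ.
Initial tableau (one row per fragment):
  row 1: a1 a2 b13 b14 a5
  row 2: a1 a2 a3 b24 b25
  row 3: b31 b32 a3 a4 b35
  row 4: a1 a2 b43 a4 a5
Rows 1 and 2 agree on Name; apply Name→Office and equate their Office entries.
Rows 1 and 4 agree on Name; apply Name→Office and equate their Office entries.
Rows 1 and 4 agree on Name, Office, SID; apply Name, Office, SID→Advisor, Dept and equate their Advisor, Dept entries.
Rows 2 and 3 agree on Dept, Office; apply Dept, Office→Name and equate their Name entries.
No row becomes fully distinguished — the join is lossy.

No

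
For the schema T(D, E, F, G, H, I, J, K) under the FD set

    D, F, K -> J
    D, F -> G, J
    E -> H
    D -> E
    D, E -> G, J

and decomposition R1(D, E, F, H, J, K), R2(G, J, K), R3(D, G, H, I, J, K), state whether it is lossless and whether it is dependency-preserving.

lossy but dependency-preserving

Lossless test (chase): Rows 1 and 3 agree on D; apply D→E and equate their E entries. Rows 1 and 3 agree on D, E; apply D, E→G, J and equate their G, J entries. No row becomes fully distinguished — the join is lossy.
Dependency preservation: D, F → G, J; D, E → G, J are not contained in any single fragment, but the restricted closure of each left-hand side across the fragments still reaches the right-hand side; the remaining FDs each lie inside some fragment. All dependencies are preserved.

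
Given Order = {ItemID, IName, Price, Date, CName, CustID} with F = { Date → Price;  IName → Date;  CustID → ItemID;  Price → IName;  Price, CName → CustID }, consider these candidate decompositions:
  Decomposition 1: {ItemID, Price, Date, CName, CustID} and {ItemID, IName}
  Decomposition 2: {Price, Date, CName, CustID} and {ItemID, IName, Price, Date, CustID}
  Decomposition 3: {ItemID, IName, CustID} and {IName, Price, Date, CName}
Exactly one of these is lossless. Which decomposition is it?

Decomposition 1: common = {ItemID}, closure = {ItemID} → lossy.
Decomposition 2: common = {Price, Date, CustID}, closure = {ItemID, IName, Price, Date, CustID} → lossless.
Decomposition 3: common = {IName}, closure = {IName, Price, Date} → lossy.

Decomposition 2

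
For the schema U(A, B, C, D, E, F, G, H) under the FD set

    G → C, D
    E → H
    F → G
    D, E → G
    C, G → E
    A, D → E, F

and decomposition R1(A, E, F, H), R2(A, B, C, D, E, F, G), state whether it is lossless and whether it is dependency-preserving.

Lossless test: (A, E, F)⁺ = {A, C, D, E, F, G, H}, which contains all of one fragment — lossless.
Dependency preservation: every FD's attributes lie within a single fragment, so each can be enforced locally — preserved.

lossless and dependency-preserving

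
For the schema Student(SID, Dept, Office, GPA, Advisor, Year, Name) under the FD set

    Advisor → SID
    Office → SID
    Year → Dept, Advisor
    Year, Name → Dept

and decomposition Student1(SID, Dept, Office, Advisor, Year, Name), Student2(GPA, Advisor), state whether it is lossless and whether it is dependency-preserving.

lossy but dependency-preserving

Lossless test: (Advisor)⁺ = {SID, Advisor}, which is a superkey of neither fragment — lossy.
Dependency preservation: every FD's attributes lie within a single fragment, so each can be enforced locally — preserved.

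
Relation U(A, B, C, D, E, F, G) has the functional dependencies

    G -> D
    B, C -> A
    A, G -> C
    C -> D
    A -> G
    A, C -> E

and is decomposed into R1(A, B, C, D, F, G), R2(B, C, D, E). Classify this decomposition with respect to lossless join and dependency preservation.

lossless but not dependency-preserving

Lossless test: (B, C, D)⁺ = {A, B, C, D, E, G}, which contains all of one fragment — lossless.
Dependency preservation: the restricted closure of {A, C} across the fragments never reaches {E}, so A, C → E cannot be enforced without a join — not preserved.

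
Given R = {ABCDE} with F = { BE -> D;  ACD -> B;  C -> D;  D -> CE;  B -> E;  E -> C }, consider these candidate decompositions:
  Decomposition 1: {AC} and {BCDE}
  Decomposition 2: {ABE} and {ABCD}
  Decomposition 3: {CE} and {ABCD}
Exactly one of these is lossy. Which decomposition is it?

Decomposition 1: common = {C}, closure = {CDE} → lossy.
Decomposition 2: common = {AB}, closure = {ABCDE} → lossless.
Decomposition 3: common = {C}, closure = {CDE} → lossless.

Decomposition 1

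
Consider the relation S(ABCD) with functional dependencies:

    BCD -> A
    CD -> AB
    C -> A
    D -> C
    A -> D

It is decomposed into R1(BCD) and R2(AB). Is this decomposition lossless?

No

Common attributes: R1 ∩ R2 = {B}.
No dependency enlarges {B}, so (B)⁺ = {B}.
The closure contains neither all of R1 = {BCD} nor all of R2 = {AB}, so the common attributes are not a superkey of either fragment. The join is lossy.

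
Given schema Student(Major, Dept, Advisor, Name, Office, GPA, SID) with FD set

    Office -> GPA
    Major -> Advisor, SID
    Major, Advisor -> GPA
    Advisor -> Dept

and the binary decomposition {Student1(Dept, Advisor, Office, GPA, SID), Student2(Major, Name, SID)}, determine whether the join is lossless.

Common attributes: Student1 ∩ Student2 = {SID}.
No dependency enlarges {SID}, so (SID)⁺ = {SID}.
The closure contains neither all of Student1 = {Dept, Advisor, Office, GPA, SID} nor all of Student2 = {Major, Name, SID}, so the common attributes are not a superkey of either fragment. The join is lossy.

No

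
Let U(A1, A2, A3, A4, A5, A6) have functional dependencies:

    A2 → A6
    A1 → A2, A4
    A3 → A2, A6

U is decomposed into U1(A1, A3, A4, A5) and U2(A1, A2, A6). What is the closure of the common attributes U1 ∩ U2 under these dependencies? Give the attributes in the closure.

A1, A2, A4, A6

U1 ∩ U2 = {A1}.
A1 → A2, A4 applies, adding A2, A4
A2 → A6 applies, adding A6
Closure: {A1, A2, A4, A6}.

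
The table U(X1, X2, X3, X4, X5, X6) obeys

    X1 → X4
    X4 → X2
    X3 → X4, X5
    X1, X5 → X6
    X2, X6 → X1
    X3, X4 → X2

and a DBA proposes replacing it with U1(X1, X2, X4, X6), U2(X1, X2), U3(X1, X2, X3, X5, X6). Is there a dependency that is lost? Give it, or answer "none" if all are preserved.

X3 → X4, X5

Check X3 → X4, X5: no single fragment contains all of {X3, X4, X5}, and the restricted closure of {X3} across the fragments never reaches {X4, X5}.
X1 → X4 is preserved.
X4 → X2 is preserved.
X1, X5 → X6 is preserved.
X2, X6 → X1 is preserved.
X3, X4 → X2 is preserved.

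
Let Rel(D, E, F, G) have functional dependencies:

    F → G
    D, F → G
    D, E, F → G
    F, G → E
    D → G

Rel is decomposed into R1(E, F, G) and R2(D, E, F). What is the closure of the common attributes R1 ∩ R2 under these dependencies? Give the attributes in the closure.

R1 ∩ R2 = {E, F}.
F → G applies, adding G
Closure: {E, F, G}.

E, F, G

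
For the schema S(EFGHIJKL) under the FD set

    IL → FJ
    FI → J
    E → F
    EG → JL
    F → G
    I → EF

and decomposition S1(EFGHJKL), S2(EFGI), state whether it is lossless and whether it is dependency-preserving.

Lossless test: (EFG)⁺ = {EFGJL}, which is a superkey of neither fragment — lossy.
Dependency preservation: IL → FJ; FI → J are not contained in any single fragment, but the restricted closure of each left-hand side across the fragments still reaches the right-hand side; the remaining FDs each lie inside some fragment. All dependencies are preserved.

lossy but dependency-preserving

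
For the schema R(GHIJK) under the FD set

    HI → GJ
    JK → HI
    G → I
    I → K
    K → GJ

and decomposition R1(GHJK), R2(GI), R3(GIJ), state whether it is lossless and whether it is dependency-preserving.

Lossless test (chase): Rows 1 and 2 agree on G; apply G→I and equate their I entries. Rows 1 and 2 agree on I; apply I→K and equate their K entries. Rows 1 and 3 agree on I; apply I→K and equate their K entries. Rows 1 and 2 agree on K; apply K→GJ and equate their GJ entries. Rows 1 and 2 agree on JK; apply JK→HI and equate their HI entries. Rows 1 and 3 agree on JK; apply JK→HI and equate their HI entries. Row 1 is now all distinguished symbols — the join is lossless.
Dependency preservation: HI → GJ; JK → HI; I → K are not contained in any single fragment, but the restricted closure of each left-hand side across the fragments still reaches the right-hand side; the remaining FDs each lie inside some fragment. All dependencies are preserved.

lossless and dependency-preserving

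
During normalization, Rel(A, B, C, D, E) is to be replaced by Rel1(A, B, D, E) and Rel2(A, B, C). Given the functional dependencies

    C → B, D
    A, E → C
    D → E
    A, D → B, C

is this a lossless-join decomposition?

No

Common attributes: Rel1 ∩ Rel2 = {A, B}.
No dependency enlarges {A, B}, so (A, B)⁺ = {A, B}.
The closure contains neither all of Rel1 = {A, B, D, E} nor all of Rel2 = {A, B, C}, so the common attributes are not a superkey of either fragment. The join is lossy.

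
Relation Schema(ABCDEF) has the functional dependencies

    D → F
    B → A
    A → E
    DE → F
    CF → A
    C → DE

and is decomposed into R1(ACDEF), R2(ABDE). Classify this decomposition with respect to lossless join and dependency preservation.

Lossless test: (ADE)⁺ = {ADEF}, which is a superkey of neither fragment — lossy.
Dependency preservation: every FD's attributes lie within a single fragment, so each can be enforced locally — preserved.

lossy but dependency-preserving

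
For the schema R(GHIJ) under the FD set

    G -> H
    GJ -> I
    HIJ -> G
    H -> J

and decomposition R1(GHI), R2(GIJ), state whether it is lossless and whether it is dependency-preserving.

lossless but not dependency-preserving

Lossless test: (GI)⁺ = {GHIJ}, which contains all of one fragment — lossless.
Dependency preservation: the restricted closure of {H} across the fragments never reaches {J}, so H → J cannot be enforced without a join — not preserved.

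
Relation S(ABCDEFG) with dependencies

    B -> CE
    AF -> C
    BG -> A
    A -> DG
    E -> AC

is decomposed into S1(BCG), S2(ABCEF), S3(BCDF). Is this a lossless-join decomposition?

Chase test. Columns are ABCDEFG; row i has aⱼ where attribute j ∈ Si, else bᵢⱼ.
Initial tableau (one row per fragment):
  row 1: b11 a2 a3 b14 b15 b16 a7
  row 2: a1 a2 a3 b24 a5 a6 b27
  row 3: b31 a2 a3 a4 b35 a6 b37
Rows 1 and 2 agree on B; apply B→CE and equate their CE entries.
Rows 1 and 3 agree on B; apply B→CE and equate their CE entries.
Rows 1 and 2 agree on E; apply E→AC and equate their AC entries.
Rows 1 and 3 agree on E; apply E→AC and equate their AC entries.
Rows 1 and 2 agree on A; apply A→DG and equate their DG entries.
Rows 1 and 3 agree on A; apply A→DG and equate their DG entries.
Row 2 is now all distinguished symbols — the join is lossless.

Yes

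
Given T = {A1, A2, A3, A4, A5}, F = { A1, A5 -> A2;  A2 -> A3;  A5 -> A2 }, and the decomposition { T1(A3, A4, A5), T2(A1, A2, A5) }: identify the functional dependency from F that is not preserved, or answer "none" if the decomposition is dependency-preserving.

Check A2 → A3: no single fragment contains all of {A2, A3}, and the restricted closure of {A2} across the fragments never reaches {A3}.
A1, A5 → A2 is preserved.
A5 → A2 is preserved.

A2 -> A3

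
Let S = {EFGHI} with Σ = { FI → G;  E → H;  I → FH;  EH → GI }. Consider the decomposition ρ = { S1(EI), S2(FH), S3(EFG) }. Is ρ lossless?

Chase test. Columns are EFGHI; row i has aⱼ where attribute j ∈ Si, else bᵢⱼ.
Initial tableau (one row per fragment):
  row 1: a1 b12 b13 b14 a5
  row 2: b21 a2 b23 a4 b25
  row 3: a1 a2 a3 b34 b35
Rows 1 and 3 agree on E; apply E→H and equate their H entries.
Rows 1 and 3 agree on EH; apply EH→GI and equate their GI entries.
Rows 1 and 3 agree on I; apply I→FH and equate their FH entries.
No row becomes fully distinguished — the join is lossy.

No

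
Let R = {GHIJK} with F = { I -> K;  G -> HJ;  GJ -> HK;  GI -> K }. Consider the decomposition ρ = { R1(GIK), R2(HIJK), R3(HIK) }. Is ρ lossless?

No

Chase test. Columns are GHIJK; row i has aⱼ where attribute j ∈ Ri, else bᵢⱼ.
Initial tableau (one row per fragment):
  row 1: a1 b12 a3 b14 a5
  row 2: b21 a2 a3 a4 a5
  row 3: b31 a2 a3 b34 a5
No row becomes fully distinguished — the join is lossy.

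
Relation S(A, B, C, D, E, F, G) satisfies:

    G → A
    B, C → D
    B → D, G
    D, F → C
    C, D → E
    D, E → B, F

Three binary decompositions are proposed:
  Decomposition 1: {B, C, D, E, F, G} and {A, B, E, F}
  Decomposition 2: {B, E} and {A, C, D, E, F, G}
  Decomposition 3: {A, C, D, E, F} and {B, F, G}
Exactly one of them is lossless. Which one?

Decomposition 1: common = {B, E, F}, closure = {A, B, C, D, E, F, G} → lossless.
Decomposition 2: common = {E}, closure = {E} → lossy.
Decomposition 3: common = {F}, closure = {F} → lossy.

Decomposition 1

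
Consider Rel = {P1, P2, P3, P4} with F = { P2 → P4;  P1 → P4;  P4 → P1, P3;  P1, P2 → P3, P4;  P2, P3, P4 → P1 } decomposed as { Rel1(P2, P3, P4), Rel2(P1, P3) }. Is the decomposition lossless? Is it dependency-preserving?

Lossless test: (P3)⁺ = {P3}, which is a superkey of neither fragment — lossy.
Dependency preservation: the restricted closure of {P1} across the fragments never reaches {P4}, so P1 → P4 cannot be enforced without a join — not preserved.

lossy and not dependency-preserving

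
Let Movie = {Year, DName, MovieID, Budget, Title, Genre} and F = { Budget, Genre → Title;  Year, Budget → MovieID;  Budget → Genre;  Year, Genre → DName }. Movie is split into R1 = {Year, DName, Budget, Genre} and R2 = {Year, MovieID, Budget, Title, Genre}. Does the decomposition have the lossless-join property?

Common attributes: R1 ∩ R2 = {Year, Budget, Genre}.
Closure of {Year, Budget, Genre}: Budget, Genre → Title applies, adding Title; Year, Budget → MovieID applies, adding MovieID; Year, Genre → DName applies, adding DName. So (Year, Budget, Genre)⁺ = {Year, DName, MovieID, Budget, Title, Genre}.
This closure contains every attribute of R1, so R1 ∩ R2 → R1. The join is lossless.

Yes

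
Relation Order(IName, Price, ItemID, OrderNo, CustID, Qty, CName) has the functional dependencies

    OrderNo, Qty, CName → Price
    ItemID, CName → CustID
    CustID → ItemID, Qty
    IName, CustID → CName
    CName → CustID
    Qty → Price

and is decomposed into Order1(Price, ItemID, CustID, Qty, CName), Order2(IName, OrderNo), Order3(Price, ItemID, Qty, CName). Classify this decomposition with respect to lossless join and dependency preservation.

Lossless test (chase): Rows 1 and 3 agree on ItemID, CName; apply ItemID, CName→CustID and equate their CustID entries. No row becomes fully distinguished — the join is lossy.
Dependency preservation: the restricted closure of {IName, CustID} across the fragments never reaches {CName}, so IName, CustID → CName cannot be enforced without a join — not preserved.

lossy and not dependency-preserving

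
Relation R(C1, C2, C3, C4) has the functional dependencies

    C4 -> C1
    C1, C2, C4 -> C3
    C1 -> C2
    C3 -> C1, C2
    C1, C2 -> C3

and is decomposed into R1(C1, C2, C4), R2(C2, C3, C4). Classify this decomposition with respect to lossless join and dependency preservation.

lossless but not dependency-preserving

Lossless test: (C2, C4)⁺ = {C1, C2, C3, C4}, which contains all of one fragment — lossless.
Dependency preservation: the restricted closure of {C3} across the fragments never reaches {C1, C2}, so C3 → C1, C2 cannot be enforced without a join — not preserved.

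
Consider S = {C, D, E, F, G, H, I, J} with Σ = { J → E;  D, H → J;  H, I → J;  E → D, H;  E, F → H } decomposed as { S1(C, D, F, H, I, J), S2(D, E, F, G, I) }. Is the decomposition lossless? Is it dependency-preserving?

lossy and not dependency-preserving

Lossless test: (D, F, I)⁺ = {D, F, I}, which is a superkey of neither fragment — lossy.
Dependency preservation: the restricted closure of {J} across the fragments never reaches {E}, so J → E cannot be enforced without a join — not preserved.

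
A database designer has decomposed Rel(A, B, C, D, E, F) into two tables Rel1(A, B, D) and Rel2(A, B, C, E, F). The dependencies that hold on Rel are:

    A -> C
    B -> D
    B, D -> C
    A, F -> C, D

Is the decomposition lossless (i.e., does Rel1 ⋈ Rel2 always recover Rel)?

Common attributes: Rel1 ∩ Rel2 = {A, B}.
Closure of {A, B}: A → C applies, adding C; B → D applies, adding D. So (A, B)⁺ = {A, B, C, D}.
This closure contains every attribute of Rel1, so Rel1 ∩ Rel2 → Rel1. The join is lossless.

Yes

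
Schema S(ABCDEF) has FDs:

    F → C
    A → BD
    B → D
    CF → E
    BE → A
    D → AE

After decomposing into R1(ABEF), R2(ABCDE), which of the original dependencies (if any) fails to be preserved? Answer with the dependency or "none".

Check F → C: no single fragment contains all of {CF}, and the restricted closure of {F} across the fragments never reaches {C}.
A → BD is preserved.
B → D is preserved.
CF → E is preserved.
BE → A is preserved.
D → AE is preserved.

F → C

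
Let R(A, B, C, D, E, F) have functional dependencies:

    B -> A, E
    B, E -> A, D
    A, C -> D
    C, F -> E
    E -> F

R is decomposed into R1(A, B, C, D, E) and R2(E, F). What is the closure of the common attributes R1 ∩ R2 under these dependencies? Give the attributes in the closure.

E, F

R1 ∩ R2 = {E}.
E → F applies, adding F
Closure: {E, F}.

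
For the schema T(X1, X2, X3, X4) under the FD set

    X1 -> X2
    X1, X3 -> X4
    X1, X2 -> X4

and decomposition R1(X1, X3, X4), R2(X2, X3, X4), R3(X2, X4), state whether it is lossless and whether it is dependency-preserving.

lossy and not dependency-preserving

Lossless test (chase): applying each FD to every pair of rows produces no changes in the tableau, so no row becomes fully distinguished — the join is lossy.
Dependency preservation: the restricted closure of {X1} across the fragments never reaches {X2}, so X1 → X2 cannot be enforced without a join — not preserved.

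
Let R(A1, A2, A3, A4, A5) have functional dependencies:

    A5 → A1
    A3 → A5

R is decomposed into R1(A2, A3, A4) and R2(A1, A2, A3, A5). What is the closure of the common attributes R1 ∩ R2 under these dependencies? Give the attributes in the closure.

R1 ∩ R2 = {A2, A3}.
A3 → A5 applies, adding A5
A5 → A1 applies, adding A1
Closure: {A1, A2, A3, A5}.

A1, A2, A3, A5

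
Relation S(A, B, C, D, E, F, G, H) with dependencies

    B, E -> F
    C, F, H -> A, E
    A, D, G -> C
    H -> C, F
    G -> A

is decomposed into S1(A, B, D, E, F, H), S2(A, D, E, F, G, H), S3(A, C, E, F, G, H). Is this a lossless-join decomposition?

No

Chase test. Columns are A, B, C, D, E, F, G, H; row i has aⱼ where attribute j ∈ Si, else bᵢⱼ.
Initial tableau (one row per fragment):
  row 1: a1 a2 b13 a4 a5 a6 b17 a8
  row 2: a1 b22 b23 a4 a5 a6 a7 a8
  row 3: a1 b32 a3 b34 a5 a6 a7 a8
Rows 1 and 2 agree on H; apply H→C, F and equate their C, F entries.
Rows 1 and 3 agree on H; apply H→C, F and equate their C, F entries.
No row becomes fully distinguished — the join is lossy.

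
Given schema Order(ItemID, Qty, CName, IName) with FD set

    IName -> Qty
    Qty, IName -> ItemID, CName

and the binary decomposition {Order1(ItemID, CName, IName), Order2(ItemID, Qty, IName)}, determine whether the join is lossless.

Yes

Common attributes: Order1 ∩ Order2 = {ItemID, IName}.
Closure of {ItemID, IName}: IName → Qty applies, adding Qty; Qty, IName → ItemID, CName applies, adding CName. So (ItemID, IName)⁺ = {ItemID, Qty, CName, IName}.
This closure contains every attribute of Order1, so Order1 ∩ Order2 → Order1. The join is lossless.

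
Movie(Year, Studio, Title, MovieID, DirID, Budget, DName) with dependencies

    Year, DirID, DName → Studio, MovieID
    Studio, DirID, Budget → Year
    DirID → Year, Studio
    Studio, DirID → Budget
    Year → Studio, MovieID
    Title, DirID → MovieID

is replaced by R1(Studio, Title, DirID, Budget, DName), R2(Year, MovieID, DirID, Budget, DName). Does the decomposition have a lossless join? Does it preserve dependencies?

Lossless test: (DirID, Budget, DName)⁺ = {Year, Studio, MovieID, DirID, Budget, DName}, which contains all of one fragment — lossless.
Dependency preservation: the restricted closure of {Year} across the fragments never reaches {Studio, MovieID}, so Year → Studio, MovieID cannot be enforced without a join — not preserved.

lossless but not dependency-preserving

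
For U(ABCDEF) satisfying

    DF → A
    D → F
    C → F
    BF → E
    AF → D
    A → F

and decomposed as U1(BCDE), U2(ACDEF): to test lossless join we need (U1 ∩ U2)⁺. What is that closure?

U1 ∩ U2 = {CDE}.
D → F applies, adding F
DF → A applies, adding A
Closure: {ACDEF}.

ACDEF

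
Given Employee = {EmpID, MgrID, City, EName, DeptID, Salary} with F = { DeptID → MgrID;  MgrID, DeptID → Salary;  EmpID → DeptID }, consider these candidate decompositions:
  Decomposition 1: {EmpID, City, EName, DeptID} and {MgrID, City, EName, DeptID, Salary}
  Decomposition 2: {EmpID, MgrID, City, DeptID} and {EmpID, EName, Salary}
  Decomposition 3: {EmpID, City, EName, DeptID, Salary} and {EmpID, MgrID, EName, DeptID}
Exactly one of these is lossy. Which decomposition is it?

Decomposition 1: common = {City, EName, DeptID}, closure = {MgrID, City, EName, DeptID, Salary} → lossless.
Decomposition 2: common = {EmpID}, closure = {EmpID, MgrID, DeptID, Salary} → lossy.
Decomposition 3: common = {EmpID, EName, DeptID}, closure = {EmpID, MgrID, EName, DeptID, Salary} → lossless.

Decomposition 2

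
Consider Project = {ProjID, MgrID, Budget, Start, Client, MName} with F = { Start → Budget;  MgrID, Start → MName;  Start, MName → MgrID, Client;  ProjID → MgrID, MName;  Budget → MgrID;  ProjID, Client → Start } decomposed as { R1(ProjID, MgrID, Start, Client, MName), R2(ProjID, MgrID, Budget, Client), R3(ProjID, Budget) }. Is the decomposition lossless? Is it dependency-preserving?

Lossless test (chase): Rows 1 and 2 agree on ProjID; apply ProjID→MgrID, MName and equate their MgrID, MName entries. Rows 1 and 3 agree on ProjID; apply ProjID→MgrID, MName and equate their MgrID, MName entries. Rows 1 and 2 agree on ProjID, Client; apply ProjID, Client→Start and equate their Start entries. Rows 1 and 2 agree on Start; apply Start→Budget and equate their Budget entries. Row 1 is now all distinguished symbols — the join is lossless.
Dependency preservation: the restricted closure of {Start} across the fragments never reaches {Budget}, so Start → Budget cannot be enforced without a join — not preserved.

lossless but not dependency-preserving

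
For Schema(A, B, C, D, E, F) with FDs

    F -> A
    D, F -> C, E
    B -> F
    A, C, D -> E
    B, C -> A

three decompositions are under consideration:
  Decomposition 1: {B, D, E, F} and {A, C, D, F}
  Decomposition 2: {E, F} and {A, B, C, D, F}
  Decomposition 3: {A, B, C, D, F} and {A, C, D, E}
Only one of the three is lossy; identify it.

Decomposition 1: common = {D, F}, closure = {A, C, D, E, F} → lossless.
Decomposition 2: common = {F}, closure = {A, F} → lossy.
Decomposition 3: common = {A, C, D}, closure = {A, C, D, E} → lossless.

Decomposition 2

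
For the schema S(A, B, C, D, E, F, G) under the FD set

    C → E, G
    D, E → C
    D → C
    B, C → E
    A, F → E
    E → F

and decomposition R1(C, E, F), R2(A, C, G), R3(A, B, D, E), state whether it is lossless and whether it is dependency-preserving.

Lossless test (chase): Rows 1 and 2 agree on C; apply C→E, G and equate their E, G entries. Rows 1 and 2 agree on E; apply E→F and equate their F entries. Rows 1 and 3 agree on E; apply E→F and equate their F entries. No row becomes fully distinguished — the join is lossy.
Dependency preservation: the restricted closure of {D, E} across the fragments never reaches {C}, so D, E → C cannot be enforced without a join — not preserved.

lossy and not dependency-preserving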